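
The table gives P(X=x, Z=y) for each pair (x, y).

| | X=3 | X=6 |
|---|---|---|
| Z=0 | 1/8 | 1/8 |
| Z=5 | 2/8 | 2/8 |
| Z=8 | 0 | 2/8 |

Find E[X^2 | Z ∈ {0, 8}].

117/4

P(Z ∈ {0, 8}) = 1/2.
Σ X^2·P over the event = 9·(1/8) + 36·(1/8) + 36·(2/8) = 117/8.
E[X^2 | Z ∈ {0, 8}] = (117/8) / (1/2) = 117/4.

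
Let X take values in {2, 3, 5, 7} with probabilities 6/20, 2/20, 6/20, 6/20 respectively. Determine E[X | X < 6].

P(X < 6) = 7/10.
Σ over the event: 2·3/10 + 3·1/10 + 5·3/10 = 12/5.
E[X | X < 6] = (12/5) / (7/10) = 24/7.

24/7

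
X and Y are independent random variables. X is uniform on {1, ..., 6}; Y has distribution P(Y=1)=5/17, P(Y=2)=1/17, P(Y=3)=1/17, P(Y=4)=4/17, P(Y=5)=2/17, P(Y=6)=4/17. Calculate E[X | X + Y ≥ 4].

341/91

P(X + Y ≥ 4) = 91/102.
Summing X·P(x,y) over outcomes with X + Y ≥ 4 gives 341/102.
E[X | X + Y ≥ 4] = (341/102) / (91/102) = 341/91.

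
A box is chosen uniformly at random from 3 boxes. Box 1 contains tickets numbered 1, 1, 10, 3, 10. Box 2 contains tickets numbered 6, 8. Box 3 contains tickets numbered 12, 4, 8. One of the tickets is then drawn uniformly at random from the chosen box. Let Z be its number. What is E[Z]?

E[Z | box 1] = (1+1+10+3+10)/5 = 5.
E[Z | box 2] = (6+8)/2 = 7.
E[Z | box 3] = (12+4+8)/3 = 8.
By the law of total expectation,
E[Z] = (1/3)·(5) + (1/3)·(7) + (1/3)·(8) = 20/3.

20/3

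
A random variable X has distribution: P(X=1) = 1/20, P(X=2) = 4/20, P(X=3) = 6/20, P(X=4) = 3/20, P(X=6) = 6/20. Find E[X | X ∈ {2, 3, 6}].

P(X ∈ {2, 3, 6}) = 4/5.
Σ over the event: 2·1/5 + 3·3/10 + 6·3/10 = 31/10.
E[X | X ∈ {2, 3, 6}] = (31/10) / (4/5) = 31/8.

31/8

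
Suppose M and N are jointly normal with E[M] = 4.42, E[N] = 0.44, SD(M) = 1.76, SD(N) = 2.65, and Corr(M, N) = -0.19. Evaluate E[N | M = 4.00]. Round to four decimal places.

0.5602

The regression of N on M has slope ρ·σ_N/σ_M and passes through (μ_M, μ_N).
E[N | M=4.00] = 0.44 + (-0.19)·(2.65/1.76)·(4.00 − (4.42)) = 0.44 + (-0.28608)·(-0.42) = 0.5602.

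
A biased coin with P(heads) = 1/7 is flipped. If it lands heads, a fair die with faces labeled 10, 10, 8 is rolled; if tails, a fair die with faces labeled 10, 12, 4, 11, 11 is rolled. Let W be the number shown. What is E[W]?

E[W | heads] = (10+10+8)/3 = 28/3.
E[W | tails] = (10+12+4+11+11)/5 = 48/5.
By the law of total expectation,
E[W] = (1/7)·(28/3) + (6/7)·(48/5) = 1004/105.

1004/105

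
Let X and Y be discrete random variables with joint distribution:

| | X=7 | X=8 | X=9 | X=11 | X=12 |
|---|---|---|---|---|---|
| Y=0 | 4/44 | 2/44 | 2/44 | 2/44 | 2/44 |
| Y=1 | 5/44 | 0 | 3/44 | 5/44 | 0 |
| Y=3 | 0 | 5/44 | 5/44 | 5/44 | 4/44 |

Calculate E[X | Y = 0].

P(Y = 0) = 3/11.
Σ X·P over the event = 7·(4/44) + 8·(2/44) + 9·(2/44) + 11·(2/44) + 12·(2/44) = 27/11.
E[X | Y = 0] = (27/11) / (3/11) = 9.

9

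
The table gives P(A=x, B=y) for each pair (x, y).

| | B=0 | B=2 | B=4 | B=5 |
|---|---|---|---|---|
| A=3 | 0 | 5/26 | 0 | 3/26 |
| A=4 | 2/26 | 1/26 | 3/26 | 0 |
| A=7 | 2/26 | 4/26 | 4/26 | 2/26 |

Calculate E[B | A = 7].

P(A = 7) = 6/13.
Σ B·P over the event = 0·(2/26) + 2·(4/26) + 4·(4/26) + 5·(2/26) = 17/13.
E[B | A = 7] = (17/13) / (6/13) = 17/6.

17/6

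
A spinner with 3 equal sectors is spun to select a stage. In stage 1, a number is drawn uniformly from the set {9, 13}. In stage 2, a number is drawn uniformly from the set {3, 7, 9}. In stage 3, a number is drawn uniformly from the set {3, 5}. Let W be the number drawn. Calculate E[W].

E[W | stage 1] = (9+13)/2 = 11.
E[W | stage 2] = (3+7+9)/3 = 19/3.
E[W | stage 3] = (3+5)/2 = 4.
By the law of total expectation,
E[W] = (1/3)·(11) + (1/3)·(19/3) + (1/3)·(4) = 64/9.

64/9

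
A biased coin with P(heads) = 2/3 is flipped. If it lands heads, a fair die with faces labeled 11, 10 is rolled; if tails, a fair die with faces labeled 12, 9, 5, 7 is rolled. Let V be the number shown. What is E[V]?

39/4

E[V | heads] = (11+10)/2 = 21/2.
E[V | tails] = (12+9+5+7)/4 = 33/4.
By the law of total expectation,
E[V] = (2/3)·(21/2) + (1/3)·(33/4) = 39/4.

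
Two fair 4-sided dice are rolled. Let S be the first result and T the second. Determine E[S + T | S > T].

P(S > T) = 3/8.
Summing (S+T)·P(x,y) over outcomes with S > T gives 15/8.
E[S + T | S > T] = (15/8) / (3/8) = 5.

5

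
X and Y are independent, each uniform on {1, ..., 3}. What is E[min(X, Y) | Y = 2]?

Outcomes with Y = 2: (1,2), (2,2), (3,2), each with probability 1/9.
E[min(X, Y) | Y = 2] = (1 + 2 + 2) / 3 = 5/3.

5/3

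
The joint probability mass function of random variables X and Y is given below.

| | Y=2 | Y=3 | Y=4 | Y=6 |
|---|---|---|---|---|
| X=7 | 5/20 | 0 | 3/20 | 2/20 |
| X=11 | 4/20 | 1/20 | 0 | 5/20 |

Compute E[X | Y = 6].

69/7

P(Y = 6) = 7/20.
Summing X·P(X=x,Y=y) over the conditioning event gives 69/20.
E[X | Y = 6] = (69/20) / (7/20) = 69/7.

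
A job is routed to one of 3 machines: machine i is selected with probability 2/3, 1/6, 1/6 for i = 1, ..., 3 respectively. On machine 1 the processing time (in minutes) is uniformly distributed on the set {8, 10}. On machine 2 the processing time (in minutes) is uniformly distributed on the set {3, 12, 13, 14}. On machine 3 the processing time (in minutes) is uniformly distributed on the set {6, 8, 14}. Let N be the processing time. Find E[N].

335/36

E[N | machine 1] = (8+10)/2 = 9.
E[N | machine 2] = (3+12+13+14)/4 = 21/2.
E[N | machine 3] = (6+8+14)/3 = 28/3.
By the law of total expectation,
E[N] = (2/3)·(9) + (1/6)·(21/2) + (1/6)·(28/3) = 335/36.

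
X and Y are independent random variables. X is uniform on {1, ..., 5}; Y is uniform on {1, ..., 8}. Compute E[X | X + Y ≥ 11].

Outcomes with X + Y ≥ 11: (3,8), (4,7), (4,8), (5,6), (5,7), (5,8), each with probability 1/40.
E[X | X + Y ≥ 11] = (3 + 4 + 4 + 5 + 5 + 5) / 6 = 13/3.

13/3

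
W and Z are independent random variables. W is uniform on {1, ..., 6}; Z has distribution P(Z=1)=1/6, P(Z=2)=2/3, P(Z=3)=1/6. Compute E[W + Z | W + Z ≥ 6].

127/18

P(W + Z ≥ 6) = 1/2.
Summing (W+Z)·P(x,y) over outcomes with W + Z ≥ 6 gives 127/36.
E[W + Z | W + Z ≥ 6] = (127/36) / (1/2) = 127/18.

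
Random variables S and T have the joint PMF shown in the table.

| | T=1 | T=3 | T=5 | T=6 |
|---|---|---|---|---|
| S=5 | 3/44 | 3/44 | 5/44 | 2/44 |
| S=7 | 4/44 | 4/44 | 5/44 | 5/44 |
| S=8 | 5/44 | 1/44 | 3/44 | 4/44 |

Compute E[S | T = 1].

83/12

P(T = 1) = 3/11.
Summing S·P(S=x,T=y) over the conditioning event gives 83/44.
E[S | T = 1] = (83/44) / (3/11) = 83/12.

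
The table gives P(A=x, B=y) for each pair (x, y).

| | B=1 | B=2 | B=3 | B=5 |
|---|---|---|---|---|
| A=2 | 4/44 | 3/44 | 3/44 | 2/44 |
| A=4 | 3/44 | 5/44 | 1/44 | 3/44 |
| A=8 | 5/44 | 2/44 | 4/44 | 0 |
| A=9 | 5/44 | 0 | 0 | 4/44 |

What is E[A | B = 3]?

21/4

P(B = 3) = 2/11.
Summing A·P(A=x,B=y) over the conditioning event gives 21/22.
E[A | B = 3] = (21/22) / (2/11) = 21/4.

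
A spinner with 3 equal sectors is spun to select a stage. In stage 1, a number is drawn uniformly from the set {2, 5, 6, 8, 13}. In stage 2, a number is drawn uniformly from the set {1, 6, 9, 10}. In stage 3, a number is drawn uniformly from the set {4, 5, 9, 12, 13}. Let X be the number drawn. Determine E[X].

73/10

E[X | stage 1] = (2+5+6+8+13)/5 = 34/5.
E[X | stage 2] = (1+6+9+10)/4 = 13/2.
E[X | stage 3] = (4+5+9+12+13)/5 = 43/5.
E[X] = (1/3)·(34/5) + (1/3)·(13/2) + (1/3)·(43/5) = 73/10.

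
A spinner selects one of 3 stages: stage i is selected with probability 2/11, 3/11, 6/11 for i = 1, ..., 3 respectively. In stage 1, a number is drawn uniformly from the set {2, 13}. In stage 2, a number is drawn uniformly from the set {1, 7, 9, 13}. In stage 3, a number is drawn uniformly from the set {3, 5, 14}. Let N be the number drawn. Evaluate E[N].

E[N | stage 1] = (2+13)/2 = 15/2.
E[N | stage 2] = (1+7+9+13)/4 = 15/2.
E[N | stage 3] = (3+5+14)/3 = 22/3.
E[N] = (2/11)·(15/2) + (3/11)·(15/2) + (6/11)·(22/3) = 163/22.

163/22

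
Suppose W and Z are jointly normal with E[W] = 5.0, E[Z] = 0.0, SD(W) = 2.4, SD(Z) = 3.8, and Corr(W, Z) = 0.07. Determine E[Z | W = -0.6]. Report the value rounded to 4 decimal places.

-0.6207

E[Z | W=x] = μ_Z + ρ(σ_Z/σ_W)(x − μ_W) for jointly normal variables.
E[Z | W=-0.6] = 0.0 + (0.07)·(3.8/2.4)·(-0.6 − (5.0)) = 0.0 + (0.110833)·(-5.6) = -0.6207.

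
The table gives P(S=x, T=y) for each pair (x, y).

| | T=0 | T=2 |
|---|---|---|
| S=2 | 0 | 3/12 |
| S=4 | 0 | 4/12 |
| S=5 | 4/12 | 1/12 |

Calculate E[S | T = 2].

P(T = 2) = 2/3.
Σ S·P over the event = 2·(3/12) + 4·(4/12) + 5·(1/12) = 9/4.
E[S | T = 2] = (9/4) / (2/3) = 27/8.

27/8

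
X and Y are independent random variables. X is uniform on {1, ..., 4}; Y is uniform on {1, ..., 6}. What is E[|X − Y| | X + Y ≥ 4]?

P(X + Y ≥ 4) = 7/8.
Summing |X−Y|·P(x,y) over outcomes with X + Y ≥ 4 gives 7/4.
E[|X − Y| | X + Y ≥ 4] = (7/4) / (7/8) = 2.

2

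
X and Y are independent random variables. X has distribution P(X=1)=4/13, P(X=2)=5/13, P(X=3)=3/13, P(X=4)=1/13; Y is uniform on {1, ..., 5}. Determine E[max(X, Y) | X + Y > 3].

P(X + Y > 3) = 4/5.
Summing max(X,Y)·P(x,y) over outcomes with X + Y > 3 gives 193/65.
E[max(X, Y) | X + Y > 3] = (193/65) / (4/5) = 193/52.

193/52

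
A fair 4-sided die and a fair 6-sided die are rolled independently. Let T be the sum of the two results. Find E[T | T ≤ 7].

P(T ≤ 7) = 3/4.
Σ over the event: 2·1/24 + 3·1/12 + 4·1/8 + 5·1/6 + 6·1/6 + 7·1/6 = 23/6.
E[T | T ≤ 7] = (23/6) / (3/4) = 46/9.

46/9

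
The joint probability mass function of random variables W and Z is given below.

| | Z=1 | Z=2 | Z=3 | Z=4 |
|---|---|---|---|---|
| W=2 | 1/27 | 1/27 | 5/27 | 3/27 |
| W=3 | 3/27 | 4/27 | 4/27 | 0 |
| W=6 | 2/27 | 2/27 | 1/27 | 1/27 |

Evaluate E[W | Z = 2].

P(Z = 2) = 7/27.
Σ W·P over the event = 2·(1/27) + 3·(4/27) + 6·(2/27) = 26/27.
E[W | Z = 2] = (26/27) / (7/27) = 26/7.

26/7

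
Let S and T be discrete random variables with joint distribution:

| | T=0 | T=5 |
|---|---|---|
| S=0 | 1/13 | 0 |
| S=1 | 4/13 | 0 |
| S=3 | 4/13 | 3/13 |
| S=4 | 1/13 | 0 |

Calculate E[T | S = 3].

15/7

P(S = 3) = 7/13.
Σ T·P over the event = 0·(4/13) + 5·(3/13) = 15/13.
E[T | S = 3] = (15/13) / (7/13) = 15/7.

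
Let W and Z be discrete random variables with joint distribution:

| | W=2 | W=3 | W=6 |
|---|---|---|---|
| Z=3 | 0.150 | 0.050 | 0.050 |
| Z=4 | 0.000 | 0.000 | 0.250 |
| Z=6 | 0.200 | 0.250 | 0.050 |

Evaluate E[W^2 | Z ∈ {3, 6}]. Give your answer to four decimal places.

10.2667

P(Z ∈ {3, 6}) = 0.750.
Summing W^2·P(W=x,Z=y) over the conditioning event gives 7.700.
E[W^2 | Z ∈ {3, 6}] = (7.700) / (0.750) = 10.2667.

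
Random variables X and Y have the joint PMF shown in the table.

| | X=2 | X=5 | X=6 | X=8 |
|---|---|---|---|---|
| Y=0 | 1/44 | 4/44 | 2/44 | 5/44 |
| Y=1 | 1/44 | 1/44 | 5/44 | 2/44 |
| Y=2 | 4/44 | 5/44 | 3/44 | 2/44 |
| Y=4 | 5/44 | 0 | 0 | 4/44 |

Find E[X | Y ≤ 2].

P(Y ≤ 2) = 35/44.
Summing X·P(X=x,Y=y) over the conditioning event gives 97/22.
E[X | Y ≤ 2] = (97/22) / (35/44) = 194/35.

194/35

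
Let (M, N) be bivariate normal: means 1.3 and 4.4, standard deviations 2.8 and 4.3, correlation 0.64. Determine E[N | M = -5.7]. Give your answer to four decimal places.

-2.4800

For a bivariate normal, E[N | M=x] = μ_N + ρ·(σ_N/σ_M)·(x − μ_M).
E[N | M=-5.7] = 4.4 + (0.64)·(4.3/2.8)·(-5.7 − (1.3)) = 4.4 + (0.98286)·(-7) = -2.4800.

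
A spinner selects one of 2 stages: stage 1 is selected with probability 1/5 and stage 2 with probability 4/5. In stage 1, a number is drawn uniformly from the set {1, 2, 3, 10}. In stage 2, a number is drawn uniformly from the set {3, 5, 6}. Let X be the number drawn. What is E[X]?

E[X | stage 1] = (1+2+3+10)/4 = 4.
E[X | stage 2] = (3+5+6)/3 = 14/3.
E[X] = (1/5)·(4) + (4/5)·(14/3) = 68/15.

68/15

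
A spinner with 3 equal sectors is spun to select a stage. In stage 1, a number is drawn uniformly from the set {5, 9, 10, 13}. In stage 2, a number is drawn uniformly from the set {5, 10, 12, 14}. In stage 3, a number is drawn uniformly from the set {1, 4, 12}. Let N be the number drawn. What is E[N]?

151/18

E[N | stage 1] = (5+9+10+13)/4 = 37/4.
E[N | stage 2] = (5+10+12+14)/4 = 41/4.
E[N | stage 3] = (1+4+12)/3 = 17/3.
E[N] = (1/3)·(37/4) + (1/3)·(41/4) + (1/3)·(17/3) = 151/18.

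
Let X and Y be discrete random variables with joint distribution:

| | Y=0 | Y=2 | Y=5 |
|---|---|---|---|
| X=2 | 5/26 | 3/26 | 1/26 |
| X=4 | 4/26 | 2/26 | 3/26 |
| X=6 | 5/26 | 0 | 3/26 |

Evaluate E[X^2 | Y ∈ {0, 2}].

P(Y ∈ {0, 2}) = 19/26.
Σ X^2·P over the event = 4·(5/26) + 4·(3/26) + 16·(4/26) + 16·(2/26) + 36·(5/26) = 154/13.
E[X^2 | Y ∈ {0, 2}] = (154/13) / (19/26) = 308/19.

308/19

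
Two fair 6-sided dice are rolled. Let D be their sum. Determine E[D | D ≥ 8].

28/3

P(D ≥ 8) = 5/12.
Σ over the event: 8·5/36 + 9·1/9 + 10·1/12 + 11·1/18 + 12·1/36 = 35/9.
E[D | D ≥ 8] = (35/9) / (5/12) = 28/3.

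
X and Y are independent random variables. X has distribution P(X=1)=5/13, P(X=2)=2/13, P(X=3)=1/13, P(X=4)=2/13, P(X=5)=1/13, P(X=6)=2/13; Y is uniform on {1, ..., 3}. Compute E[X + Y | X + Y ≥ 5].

126/19

P(X + Y ≥ 5) = 19/39.
Summing (X+Y)·P(x,y) over outcomes with X + Y ≥ 5 gives 42/13.
E[X + Y | X + Y ≥ 5] = (42/13) / (19/39) = 126/19.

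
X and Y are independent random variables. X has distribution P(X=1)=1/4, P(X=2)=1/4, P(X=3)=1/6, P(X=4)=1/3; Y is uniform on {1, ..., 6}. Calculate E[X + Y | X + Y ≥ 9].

47/5

P(X + Y ≥ 9) = 5/36.
Summing (X+Y)·P(x,y) over outcomes with X + Y ≥ 9 gives 47/36.
E[X + Y | X + Y ≥ 9] = (47/36) / (5/36) = 47/5.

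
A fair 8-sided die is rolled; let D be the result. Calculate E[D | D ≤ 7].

Given D ≤ 7, D is equally likely to be any of {1, 2, 3, 4, 5, 6, 7}.
E[D | D ≤ 7] = (1 + 2 + 3 + 4 + 5 + 6 + 7) / 7 = 4.

4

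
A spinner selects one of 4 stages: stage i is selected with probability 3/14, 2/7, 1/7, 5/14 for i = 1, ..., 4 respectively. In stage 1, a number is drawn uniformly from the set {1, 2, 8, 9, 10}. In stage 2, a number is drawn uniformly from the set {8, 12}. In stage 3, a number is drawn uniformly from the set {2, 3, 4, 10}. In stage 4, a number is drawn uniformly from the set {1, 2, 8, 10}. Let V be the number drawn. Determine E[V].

E[V | stage 1] = (1+2+8+9+10)/5 = 6.
E[V | stage 2] = (8+12)/2 = 10.
E[V | stage 3] = (2+3+4+10)/4 = 19/4.
E[V | stage 4] = (1+2+8+10)/4 = 21/4.
E[V] = (3/14)·(6) + (2/7)·(10) + (1/7)·(19/4) + (5/14)·(21/4) = 375/56.

375/56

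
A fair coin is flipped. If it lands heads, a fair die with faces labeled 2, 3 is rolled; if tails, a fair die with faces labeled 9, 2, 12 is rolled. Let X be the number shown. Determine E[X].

61/12

E[X | heads] = (2+3)/2 = 5/2.
E[X | tails] = (9+2+12)/3 = 23/3.
By the law of total expectation,
E[X] = (1/2)·(5/2) + (1/2)·(23/3) = 61/12.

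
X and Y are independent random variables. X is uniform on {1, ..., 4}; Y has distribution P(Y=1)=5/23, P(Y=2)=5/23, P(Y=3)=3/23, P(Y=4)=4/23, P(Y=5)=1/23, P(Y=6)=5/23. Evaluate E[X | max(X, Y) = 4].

P(max(X, Y) = 4) = 29/92.
Summing X·P(x,y) over outcomes with max(X, Y) = 4 gives 1.
E[X | max(X, Y) = 4] = (1) / (29/92) = 92/29.

92/29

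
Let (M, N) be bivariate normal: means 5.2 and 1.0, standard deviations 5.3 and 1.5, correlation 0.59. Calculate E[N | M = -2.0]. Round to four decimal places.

For a bivariate normal, E[N | M=x] = μ_N + ρ·(σ_N/σ_M)·(x − μ_M).
E[N | M=-2.0] = 1.0 + (0.59)·(1.5/5.3)·(-2.0 − (5.2)) = 1.0 + (0.16698)·(-7.2) = -0.2023.

-0.2023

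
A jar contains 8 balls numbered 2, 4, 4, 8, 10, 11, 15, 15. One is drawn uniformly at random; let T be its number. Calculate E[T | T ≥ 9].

51/4

P(T ≥ 9) = 1/2.
Σ over the event: 10·1/8 + 11·1/8 + 15·1/4 = 51/8.
E[T | T ≥ 9] = (51/8) / (1/2) = 51/4.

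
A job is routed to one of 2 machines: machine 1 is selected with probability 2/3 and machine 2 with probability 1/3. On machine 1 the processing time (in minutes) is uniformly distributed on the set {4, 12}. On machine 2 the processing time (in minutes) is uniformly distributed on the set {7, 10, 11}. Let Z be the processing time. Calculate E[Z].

E[Z | machine 1] = (4+12)/2 = 8.
E[Z | machine 2] = (7+10+11)/3 = 28/3.
By the law of total expectation,
E[Z] = (2/3)·(8) + (1/3)·(28/3) = 76/9.

76/9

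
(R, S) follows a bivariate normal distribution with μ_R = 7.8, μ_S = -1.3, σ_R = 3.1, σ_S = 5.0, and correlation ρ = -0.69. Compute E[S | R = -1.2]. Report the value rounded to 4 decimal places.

8.7161

E[S | R=x] = μ_S + ρ(σ_S/σ_R)(x − μ_R) for jointly normal variables.
E[S | R=-1.2] = -1.3 + (-0.69)·(5.0/3.1)·(-1.2 − (7.8)) = -1.3 + (-1.1129)·(-9) = 8.7161.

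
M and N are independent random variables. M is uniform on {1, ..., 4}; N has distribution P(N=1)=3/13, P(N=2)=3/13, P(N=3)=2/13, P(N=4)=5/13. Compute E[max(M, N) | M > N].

P(M > N) = 17/52.
Summing max(M,N)·P(x,y) over outcomes with M > N gives 14/13.
E[max(M, N) | M > N] = (14/13) / (17/52) = 56/17.

56/17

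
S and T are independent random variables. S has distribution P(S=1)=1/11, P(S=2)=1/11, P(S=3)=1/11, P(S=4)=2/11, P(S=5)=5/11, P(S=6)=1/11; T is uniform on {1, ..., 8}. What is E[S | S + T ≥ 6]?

48/11

P(S + T ≥ 6) = 7/8.
Summing S·P(x,y) over outcomes with S + T ≥ 6 gives 42/11.
E[S | S + T ≥ 6] = (42/11) / (7/8) = 48/11.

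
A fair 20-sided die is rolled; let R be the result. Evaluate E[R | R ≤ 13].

P(R ≤ 13) = 13/20.
E[R | R ≤ 13] = (91/20) / (13/20) = 7.

7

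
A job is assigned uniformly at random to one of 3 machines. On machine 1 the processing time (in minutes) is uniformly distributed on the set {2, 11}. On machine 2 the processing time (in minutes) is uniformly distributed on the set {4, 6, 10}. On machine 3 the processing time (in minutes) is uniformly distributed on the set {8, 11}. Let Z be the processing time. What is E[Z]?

E[Z | machine 1] = (2+11)/2 = 13/2.
E[Z | machine 2] = (4+6+10)/3 = 20/3.
E[Z | machine 3] = (8+11)/2 = 19/2.
By the law of total expectation,
E[Z] = (1/3)·(13/2) + (1/3)·(20/3) + (1/3)·(19/2) = 68/9.

68/9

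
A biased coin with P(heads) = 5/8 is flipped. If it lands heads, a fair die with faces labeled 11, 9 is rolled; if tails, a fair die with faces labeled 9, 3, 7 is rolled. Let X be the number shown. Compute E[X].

69/8

E[X | heads] = (11+9)/2 = 10.
E[X | tails] = (9+3+7)/3 = 19/3.
E[X] = (5/8)·(10) + (3/8)·(19/3) = 69/8.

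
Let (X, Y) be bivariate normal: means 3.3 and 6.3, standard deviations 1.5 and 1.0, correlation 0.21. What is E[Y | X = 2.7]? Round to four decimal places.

E[Y | X=x] = μ_Y + ρ(σ_Y/σ_X)(x − μ_X) for jointly normal variables.
E[Y | X=2.7] = 6.3 + (0.21)·(1.0/1.5)·(2.7 − (3.3)) = 6.3 + (0.14)·(-0.6) = 6.2160.

6.2160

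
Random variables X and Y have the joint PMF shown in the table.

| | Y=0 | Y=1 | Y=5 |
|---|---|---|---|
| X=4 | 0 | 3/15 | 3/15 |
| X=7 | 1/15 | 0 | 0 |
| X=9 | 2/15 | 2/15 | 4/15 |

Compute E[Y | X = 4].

3

P(X = 4) = 2/5.
Σ Y·P over the event = 1·(3/15) + 5·(3/15) = 6/5.
E[Y | X = 4] = (6/5) / (2/5) = 3.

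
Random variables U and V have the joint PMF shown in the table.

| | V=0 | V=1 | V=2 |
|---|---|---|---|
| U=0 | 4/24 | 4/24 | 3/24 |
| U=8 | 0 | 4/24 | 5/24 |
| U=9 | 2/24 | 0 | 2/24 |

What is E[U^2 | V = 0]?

P(V = 0) = 1/4.
Σ U^2·P over the event = 0·(4/24) + 81·(2/24) = 27/4.
E[U^2 | V = 0] = (27/4) / (1/4) = 27.

27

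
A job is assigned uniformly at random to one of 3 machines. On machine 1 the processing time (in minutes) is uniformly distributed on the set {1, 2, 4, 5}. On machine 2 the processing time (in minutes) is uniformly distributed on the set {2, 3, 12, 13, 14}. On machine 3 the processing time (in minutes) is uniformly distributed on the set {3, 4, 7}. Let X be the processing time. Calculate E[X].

247/45

E[X | machine 1] = (1+2+4+5)/4 = 3.
E[X | machine 2] = (2+3+12+13+14)/5 = 44/5.
E[X | machine 3] = (3+4+7)/3 = 14/3.
E[X] = (1/3)·(3) + (1/3)·(44/5) + (1/3)·(14/3) = 247/45.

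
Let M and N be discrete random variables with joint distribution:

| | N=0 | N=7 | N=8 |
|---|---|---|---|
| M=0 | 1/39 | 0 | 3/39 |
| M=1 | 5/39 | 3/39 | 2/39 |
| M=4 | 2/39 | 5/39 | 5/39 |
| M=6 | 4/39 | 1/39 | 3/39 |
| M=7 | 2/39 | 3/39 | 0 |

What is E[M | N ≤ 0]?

51/14

P(N ≤ 0) = 14/39.
Σ M·P over the event = 0·(1/39) + 1·(5/39) + 4·(2/39) + 6·(4/39) + 7·(2/39) = 17/13.
E[M | N ≤ 0] = (17/13) / (14/39) = 51/14.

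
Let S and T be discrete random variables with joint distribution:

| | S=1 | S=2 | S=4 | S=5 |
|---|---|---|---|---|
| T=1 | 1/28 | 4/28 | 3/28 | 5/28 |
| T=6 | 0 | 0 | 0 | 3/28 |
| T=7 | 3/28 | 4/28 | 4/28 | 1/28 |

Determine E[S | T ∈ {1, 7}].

78/25

P(T ∈ {1, 7}) = 25/28.
Σ S·P over the event = 1·(1/28) + 1·(3/28) + 2·(4/28) + 2·(4/28) + 4·(3/28) + 4·(4/28) + 5·(5/28) + 5·(1/28) = 39/14.
E[S | T ∈ {1, 7}] = (39/14) / (25/28) = 78/25.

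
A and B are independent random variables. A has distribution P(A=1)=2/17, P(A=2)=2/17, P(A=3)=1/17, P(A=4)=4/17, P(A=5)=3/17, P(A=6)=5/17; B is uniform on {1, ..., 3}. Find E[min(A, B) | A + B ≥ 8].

34/13

P(A + B ≥ 8) = 13/51.
Summing min(A,B)·P(x,y) over outcomes with A + B ≥ 8 gives 2/3.
E[min(A, B) | A + B ≥ 8] = (2/3) / (13/51) = 34/13.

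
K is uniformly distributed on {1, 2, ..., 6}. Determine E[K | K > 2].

Given K > 2, K is equally likely to be any of {3, 4, 5, 6}.
E[K | K > 2] = (3 + 4 + 5 + 6) / 4 = 9/2.

9/2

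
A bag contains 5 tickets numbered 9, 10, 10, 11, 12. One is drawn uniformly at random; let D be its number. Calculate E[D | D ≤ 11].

10

P(D ≤ 11) = 4/5.
Σ over the event: 9·1/5 + 10·2/5 + 11·1/5 = 8.
E[D | D ≤ 11] = (8) / (4/5) = 10.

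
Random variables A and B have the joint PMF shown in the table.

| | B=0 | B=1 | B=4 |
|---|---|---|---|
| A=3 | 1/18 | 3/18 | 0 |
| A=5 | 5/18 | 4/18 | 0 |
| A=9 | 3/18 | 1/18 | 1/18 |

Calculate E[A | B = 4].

9

P(B = 4) = 1/18.
Σ A·P over the event = 9·(1/18) = 1/2.
E[A | B = 4] = (1/2) / (1/18) = 9.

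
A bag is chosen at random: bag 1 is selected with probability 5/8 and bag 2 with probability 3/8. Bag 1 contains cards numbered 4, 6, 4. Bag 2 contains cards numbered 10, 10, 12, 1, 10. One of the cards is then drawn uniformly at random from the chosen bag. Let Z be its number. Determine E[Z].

737/120

E[Z | bag 1] = (4+6+4)/3 = 14/3.
E[Z | bag 2] = (10+10+12+1+10)/5 = 43/5.
E[Z] = (5/8)·(14/3) + (3/8)·(43/5) = 737/120.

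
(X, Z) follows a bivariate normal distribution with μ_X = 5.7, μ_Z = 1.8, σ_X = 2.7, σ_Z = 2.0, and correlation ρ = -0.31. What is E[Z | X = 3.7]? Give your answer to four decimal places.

The regression of Z on X has slope ρ·σ_Z/σ_X and passes through (μ_X, μ_Z).
E[Z | X=3.7] = 1.8 + (-0.31)·(2.0/2.7)·(3.7 − (5.7)) = 1.8 + (-0.22963)·(-2) = 2.2593.

2.2593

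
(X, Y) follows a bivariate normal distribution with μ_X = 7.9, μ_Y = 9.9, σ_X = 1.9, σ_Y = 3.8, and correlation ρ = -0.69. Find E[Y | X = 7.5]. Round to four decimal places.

10.4520

The regression of Y on X has slope ρ·σ_Y/σ_X and passes through (μ_X, μ_Y).
E[Y | X=7.5] = 9.9 + (-0.69)·(3.8/1.9)·(7.5 − (7.9)) = 9.9 + (-1.38)·(-0.4) = 10.4520.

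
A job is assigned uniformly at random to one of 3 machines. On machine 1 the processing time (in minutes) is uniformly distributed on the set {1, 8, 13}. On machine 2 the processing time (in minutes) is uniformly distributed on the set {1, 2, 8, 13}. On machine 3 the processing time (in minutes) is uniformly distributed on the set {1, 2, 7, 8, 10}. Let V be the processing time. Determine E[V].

E[V | machine 1] = (1+8+13)/3 = 22/3.
E[V | machine 2] = (1+2+8+13)/4 = 6.
E[V | machine 3] = (1+2+7+8+10)/5 = 28/5.
By the law of total expectation,
E[V] = (1/3)·(22/3) + (1/3)·(6) + (1/3)·(28/5) = 284/45.

284/45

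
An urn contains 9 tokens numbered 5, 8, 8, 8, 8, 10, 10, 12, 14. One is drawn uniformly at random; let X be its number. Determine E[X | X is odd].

5

P(X is odd) = 1/9.
Σ over the event: 5·1/9 = 5/9.
E[X | X is odd] = (5/9) / (1/9) = 5.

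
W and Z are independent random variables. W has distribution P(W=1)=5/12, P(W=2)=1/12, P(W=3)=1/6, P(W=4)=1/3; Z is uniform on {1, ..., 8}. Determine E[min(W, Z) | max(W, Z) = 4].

53/24

P(max(W, Z) = 4) = 1/4.
Summing min(W,Z)·P(x,y) over outcomes with max(W, Z) = 4 gives 53/96.
E[min(W, Z) | max(W, Z) = 4] = (53/96) / (1/4) = 53/24.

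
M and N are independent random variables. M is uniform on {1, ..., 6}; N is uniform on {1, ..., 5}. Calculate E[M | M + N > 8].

Outcomes with M + N > 8: (4,5), (5,4), (5,5), (6,3), (6,4), (6,5), each with probability 1/30.
E[M | M + N > 8] = (4 + 5 + 5 + 6 + 6 + 6) / 6 = 16/3.

16/3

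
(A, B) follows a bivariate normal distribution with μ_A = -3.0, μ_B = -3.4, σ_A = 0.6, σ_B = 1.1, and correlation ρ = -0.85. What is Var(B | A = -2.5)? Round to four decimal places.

0.3358

For a bivariate normal, Var(B | A=x) = σ_B²(1 − ρ²).
Var(B | A=-2.5) = (1.1)²·(1 − (-0.85)²) = 1.21·0.2775 = 0.3358.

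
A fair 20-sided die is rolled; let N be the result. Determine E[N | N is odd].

Given N is odd, N is equally likely to be any of {1, 3, 5, 7, 9, 11, 13, 15, 17, 19}.
E[N | N is odd] = (1 + 3 + 5 + 7 + 9 + 11 + 13 + 15 + 17 + 19) / 10 = 10.

10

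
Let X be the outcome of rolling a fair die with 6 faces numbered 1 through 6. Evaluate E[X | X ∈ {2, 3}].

5/2

P(X ∈ {2, 3}) = 1/3.
Σ over the event: 2·1/6 + 3·1/6 = 5/6.
E[X | X ∈ {2, 3}] = (5/6) / (1/3) = 5/2.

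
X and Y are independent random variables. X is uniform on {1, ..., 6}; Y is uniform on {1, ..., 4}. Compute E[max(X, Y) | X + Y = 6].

4

P(X + Y = 6) = 1/6.
Summing max(X,Y)·P(x,y) over outcomes with X + Y = 6 gives 2/3.
E[max(X, Y) | X + Y = 6] = (2/3) / (1/6) = 4.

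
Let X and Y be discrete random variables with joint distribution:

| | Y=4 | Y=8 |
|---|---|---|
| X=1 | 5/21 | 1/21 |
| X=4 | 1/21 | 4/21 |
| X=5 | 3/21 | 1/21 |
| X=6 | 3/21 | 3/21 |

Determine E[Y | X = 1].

14/3

P(X = 1) = 2/7.
Summing Y·P(X=x,Y=y) over the conditioning event gives 4/3.
E[Y | X = 1] = (4/3) / (2/7) = 14/3.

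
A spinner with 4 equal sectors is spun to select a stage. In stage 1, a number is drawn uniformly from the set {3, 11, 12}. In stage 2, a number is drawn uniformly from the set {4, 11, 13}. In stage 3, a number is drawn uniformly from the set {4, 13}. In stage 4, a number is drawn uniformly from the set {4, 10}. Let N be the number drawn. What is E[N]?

67/8

E[N | stage 1] = (3+11+12)/3 = 26/3.
E[N | stage 2] = (4+11+13)/3 = 28/3.
E[N | stage 3] = (4+13)/2 = 17/2.
E[N | stage 4] = (4+10)/2 = 7.
By the law of total expectation,
E[N] = (1/4)·(26/3) + (1/4)·(28/3) + (1/4)·(17/2) + (1/4)·(7) = 67/8.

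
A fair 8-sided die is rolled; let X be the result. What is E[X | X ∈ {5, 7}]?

P(X ∈ {5, 7}) = 1/4.
Σ over the event: 5·1/8 + 7·1/8 = 3/2.
E[X | X ∈ {5, 7}] = (3/2) / (1/4) = 6.

6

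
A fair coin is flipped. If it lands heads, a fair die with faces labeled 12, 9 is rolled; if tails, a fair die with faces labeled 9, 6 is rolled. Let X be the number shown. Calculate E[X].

9

E[X | heads] = (12+9)/2 = 21/2.
E[X | tails] = (9+6)/2 = 15/2.
E[X] = (1/2)·(21/2) + (1/2)·(15/2) = 9.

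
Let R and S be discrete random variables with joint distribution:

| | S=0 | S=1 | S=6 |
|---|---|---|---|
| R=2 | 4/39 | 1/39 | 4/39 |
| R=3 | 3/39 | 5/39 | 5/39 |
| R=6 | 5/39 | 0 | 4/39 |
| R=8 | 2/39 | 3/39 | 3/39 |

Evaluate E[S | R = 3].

P(R = 3) = 1/3.
Σ S·P over the event = 0·(3/39) + 1·(5/39) + 6·(5/39) = 35/39.
E[S | R = 3] = (35/39) / (1/3) = 35/13.

35/13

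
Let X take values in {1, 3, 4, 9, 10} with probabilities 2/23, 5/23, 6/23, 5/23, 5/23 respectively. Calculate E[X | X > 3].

P(X > 3) = 16/23.
Σ over the event: 4·6/23 + 9·5/23 + 10·5/23 = 119/23.
E[X | X > 3] = (119/23) / (16/23) = 119/16.

119/16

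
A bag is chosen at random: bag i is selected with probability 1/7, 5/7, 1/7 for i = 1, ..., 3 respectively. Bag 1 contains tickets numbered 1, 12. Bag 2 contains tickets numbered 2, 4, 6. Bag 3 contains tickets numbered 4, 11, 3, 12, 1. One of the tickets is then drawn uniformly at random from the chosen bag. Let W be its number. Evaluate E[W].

E[W | bag 1] = (1+12)/2 = 13/2.
E[W | bag 2] = (2+4+6)/3 = 4.
E[W | bag 3] = (4+11+3+12+1)/5 = 31/5.
By the law of total expectation,
E[W] = (1/7)·(13/2) + (5/7)·(4) + (1/7)·(31/5) = 327/70.

327/70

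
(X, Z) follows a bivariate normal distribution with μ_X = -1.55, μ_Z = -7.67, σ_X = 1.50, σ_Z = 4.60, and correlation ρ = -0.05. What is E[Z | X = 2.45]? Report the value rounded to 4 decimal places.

-8.2833

For a bivariate normal, E[Z | X=x] = μ_Z + ρ·(σ_Z/σ_X)·(x − μ_X).
E[Z | X=2.45] = -7.67 + (-0.05)·(4.60/1.50)·(2.45 − (-1.55)) = -7.67 + (-0.15333)·(4) = -8.2833.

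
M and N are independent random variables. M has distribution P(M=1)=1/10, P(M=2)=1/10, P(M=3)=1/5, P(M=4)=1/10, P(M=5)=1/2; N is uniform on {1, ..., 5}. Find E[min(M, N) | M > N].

P(M > N) = 14/25.
Summing min(M,N)·P(x,y) over outcomes with M > N gives 63/50.
E[min(M, N) | M > N] = (63/50) / (14/25) = 9/4.

9/4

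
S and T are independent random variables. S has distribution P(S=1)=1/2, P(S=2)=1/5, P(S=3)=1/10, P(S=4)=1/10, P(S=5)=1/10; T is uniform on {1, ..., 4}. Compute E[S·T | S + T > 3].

P(S + T > 3) = 7/10.
Summing ST·P(x,y) over outcomes with S + T > 3 gives 191/40.
E[S·T | S + T > 3] = (191/40) / (7/10) = 191/28.

191/28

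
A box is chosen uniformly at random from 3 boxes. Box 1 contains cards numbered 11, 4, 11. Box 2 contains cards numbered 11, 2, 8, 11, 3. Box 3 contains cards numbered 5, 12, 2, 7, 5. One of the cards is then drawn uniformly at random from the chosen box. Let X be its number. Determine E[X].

328/45

E[X | box 1] = (11+4+11)/3 = 26/3.
E[X | box 2] = (11+2+8+11+3)/5 = 7.
E[X | box 3] = (5+12+2+7+5)/5 = 31/5.
E[X] = (1/3)·(26/3) + (1/3)·(7) + (1/3)·(31/5) = 328/45.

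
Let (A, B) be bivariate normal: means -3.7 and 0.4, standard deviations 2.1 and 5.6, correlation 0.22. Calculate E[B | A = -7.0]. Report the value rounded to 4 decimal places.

E[B | A=x] = μ_B + ρ(σ_B/σ_A)(x − μ_A) for jointly normal variables.
E[B | A=-7.0] = 0.4 + (0.22)·(5.6/2.1)·(-7.0 − (-3.7)) = 0.4 + (0.58667)·(-3.3) = -1.5360.

-1.5360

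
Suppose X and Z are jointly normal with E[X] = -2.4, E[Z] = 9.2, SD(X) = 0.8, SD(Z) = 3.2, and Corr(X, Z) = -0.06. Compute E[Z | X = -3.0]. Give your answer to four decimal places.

9.3440

For a bivariate normal, E[Z | X=x] = μ_Z + ρ·(σ_Z/σ_X)·(x − μ_X).
E[Z | X=-3.0] = 9.2 + (-0.06)·(3.2/0.8)·(-3.0 − (-2.4)) = 9.2 + (-0.24)·(-0.6) = 9.3440.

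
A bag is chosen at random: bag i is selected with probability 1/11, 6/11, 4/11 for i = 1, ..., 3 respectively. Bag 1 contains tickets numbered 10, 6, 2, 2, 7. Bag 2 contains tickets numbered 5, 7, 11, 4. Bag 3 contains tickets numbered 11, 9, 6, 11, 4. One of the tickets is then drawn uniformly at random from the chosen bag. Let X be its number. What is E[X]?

787/110

E[X | bag 1] = (10+6+2+2+7)/5 = 27/5.
E[X | bag 2] = (5+7+11+4)/4 = 27/4.
E[X | bag 3] = (11+9+6+11+4)/5 = 41/5.
E[X] = (1/11)·(27/5) + (6/11)·(27/4) + (4/11)·(41/5) = 787/110.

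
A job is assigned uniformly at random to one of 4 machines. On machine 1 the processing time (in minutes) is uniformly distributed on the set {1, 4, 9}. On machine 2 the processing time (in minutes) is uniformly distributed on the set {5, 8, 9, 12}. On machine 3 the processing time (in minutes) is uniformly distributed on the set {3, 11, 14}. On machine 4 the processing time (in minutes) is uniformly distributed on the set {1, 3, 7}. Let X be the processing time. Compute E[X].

157/24

E[X | machine 1] = (1+4+9)/3 = 14/3.
E[X | machine 2] = (5+8+9+12)/4 = 17/2.
E[X | machine 3] = (3+11+14)/3 = 28/3.
E[X | machine 4] = (1+3+7)/3 = 11/3.
By the law of total expectation,
E[X] = (1/4)·(14/3) + (1/4)·(17/2) + (1/4)·(28/3) + (1/4)·(11/3) = 157/24.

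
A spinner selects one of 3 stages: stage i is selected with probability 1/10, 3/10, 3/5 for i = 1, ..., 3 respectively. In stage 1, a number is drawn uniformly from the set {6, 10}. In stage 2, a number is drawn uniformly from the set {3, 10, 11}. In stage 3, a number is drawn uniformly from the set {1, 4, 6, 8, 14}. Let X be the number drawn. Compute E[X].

179/25

E[X | stage 1] = (6+10)/2 = 8.
E[X | stage 2] = (3+10+11)/3 = 8.
E[X | stage 3] = (1+4+6+8+14)/5 = 33/5.
By the law of total expectation,
E[X] = (1/10)·(8) + (3/10)·(8) + (3/5)·(33/5) = 179/25.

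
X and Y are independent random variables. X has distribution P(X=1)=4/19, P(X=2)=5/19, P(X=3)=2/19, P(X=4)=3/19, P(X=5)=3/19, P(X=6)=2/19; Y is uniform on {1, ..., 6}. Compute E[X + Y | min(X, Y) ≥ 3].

9

P(min(X, Y) ≥ 3) = 20/57.
Summing (X+Y)·P(x,y) over outcomes with min(X, Y) ≥ 3 gives 60/19.
E[X + Y | min(X, Y) ≥ 3] = (60/19) / (20/57) = 9.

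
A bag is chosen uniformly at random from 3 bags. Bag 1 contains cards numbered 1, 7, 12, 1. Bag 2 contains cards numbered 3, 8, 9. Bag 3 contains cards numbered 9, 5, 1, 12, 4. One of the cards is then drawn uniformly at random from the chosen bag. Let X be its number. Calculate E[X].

E[X | bag 1] = (1+7+12+1)/4 = 21/4.
E[X | bag 2] = (3+8+9)/3 = 20/3.
E[X | bag 3] = (9+5+1+12+4)/5 = 31/5.
E[X] = (1/3)·(21/4) + (1/3)·(20/3) + (1/3)·(31/5) = 1087/180.

1087/180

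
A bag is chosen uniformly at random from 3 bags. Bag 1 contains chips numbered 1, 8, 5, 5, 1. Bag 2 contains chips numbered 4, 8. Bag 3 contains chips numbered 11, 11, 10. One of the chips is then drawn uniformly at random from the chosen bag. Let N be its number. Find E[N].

E[N | bag 1] = (1+8+5+5+1)/5 = 4.
E[N | bag 2] = (4+8)/2 = 6.
E[N | bag 3] = (11+11+10)/3 = 32/3.
E[N] = (1/3)·(4) + (1/3)·(6) + (1/3)·(32/3) = 62/9.

62/9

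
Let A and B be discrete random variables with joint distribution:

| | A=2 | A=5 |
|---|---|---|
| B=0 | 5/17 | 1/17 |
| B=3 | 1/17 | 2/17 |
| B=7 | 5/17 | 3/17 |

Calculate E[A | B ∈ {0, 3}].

P(B ∈ {0, 3}) = 9/17.
Σ A·P over the event = 2·(5/17) + 2·(1/17) + 5·(1/17) + 5·(2/17) = 27/17.
E[A | B ∈ {0, 3}] = (27/17) / (9/17) = 3.

3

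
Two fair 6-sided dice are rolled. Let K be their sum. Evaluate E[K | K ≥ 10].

32/3

P(K ≥ 10) = 1/6.
Σ over the event: 10·1/12 + 11·1/18 + 12·1/36 = 16/9.
E[K | K ≥ 10] = (16/9) / (1/6) = 32/3.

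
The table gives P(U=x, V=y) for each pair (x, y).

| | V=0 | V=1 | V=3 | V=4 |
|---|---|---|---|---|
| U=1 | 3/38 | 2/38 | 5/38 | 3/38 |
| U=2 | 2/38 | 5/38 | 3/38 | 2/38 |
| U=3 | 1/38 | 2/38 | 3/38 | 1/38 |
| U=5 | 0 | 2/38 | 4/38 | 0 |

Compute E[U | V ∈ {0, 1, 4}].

P(V ∈ {0, 1, 4}) = 23/38.
Summing U·P(U=x,V=y) over the conditioning event gives 24/19.
E[U | V ∈ {0, 1, 4}] = (24/19) / (23/38) = 48/23.

48/23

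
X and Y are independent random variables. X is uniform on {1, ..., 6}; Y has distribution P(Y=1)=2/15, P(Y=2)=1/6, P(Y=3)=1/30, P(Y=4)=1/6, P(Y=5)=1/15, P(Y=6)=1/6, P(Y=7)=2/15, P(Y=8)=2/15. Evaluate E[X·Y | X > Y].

P(X > Y) = 11/36.
Summing XY·P(x,y) over outcomes with X > Y gives 13/4.
E[X·Y | X > Y] = (13/4) / (11/36) = 117/11.

117/11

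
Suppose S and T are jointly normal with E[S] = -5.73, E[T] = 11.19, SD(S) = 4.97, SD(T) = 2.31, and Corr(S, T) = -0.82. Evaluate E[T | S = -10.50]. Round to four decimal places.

13.0080

For a bivariate normal, E[T | S=x] = μ_T + ρ·(σ_T/σ_S)·(x − μ_S).
E[T | S=-10.50] = 11.19 + (-0.82)·(2.31/4.97)·(-10.50 − (-5.73)) = 11.19 + (-0.38113)·(-4.77) = 13.0080.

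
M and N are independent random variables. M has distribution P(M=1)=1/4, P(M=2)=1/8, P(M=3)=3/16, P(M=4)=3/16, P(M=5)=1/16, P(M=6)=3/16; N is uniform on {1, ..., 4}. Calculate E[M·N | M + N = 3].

P(M + N = 3) = 3/32.
Summing MN·P(x,y) over outcomes with M + N = 3 gives 3/16.
E[M·N | M + N = 3] = (3/16) / (3/32) = 2.

2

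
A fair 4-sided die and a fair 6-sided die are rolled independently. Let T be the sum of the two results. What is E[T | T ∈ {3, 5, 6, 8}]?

74/13

P(T ∈ {3, 5, 6, 8}) = 13/24.
Σ over the event: 3·1/12 + 5·1/6 + 6·1/6 + 8·1/8 = 37/12.
E[T | T ∈ {3, 5, 6, 8}] = (37/12) / (13/24) = 74/13.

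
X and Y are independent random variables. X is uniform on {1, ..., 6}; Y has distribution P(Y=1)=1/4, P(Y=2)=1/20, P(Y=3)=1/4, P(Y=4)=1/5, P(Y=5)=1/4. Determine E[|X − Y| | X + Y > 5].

P(X + Y > 5) = 83/120.
Summing |X−Y|·P(x,y) over outcomes with X + Y > 5 gives 163/120.
E[|X − Y| | X + Y > 5] = (163/120) / (83/120) = 163/83.

163/83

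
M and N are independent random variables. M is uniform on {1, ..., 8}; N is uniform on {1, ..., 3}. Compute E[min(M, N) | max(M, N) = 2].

Outcomes with max(M, N) = 2: (1,2), (2,1), (2,2), each with probability 1/24.
E[min(M, N) | max(M, N) = 2] = (1 + 1 + 2) / 3 = 4/3.

4/3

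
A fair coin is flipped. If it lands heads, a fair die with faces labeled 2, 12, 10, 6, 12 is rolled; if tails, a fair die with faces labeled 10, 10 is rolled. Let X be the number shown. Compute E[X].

46/5

E[X | heads] = (2+12+10+6+12)/5 = 42/5.
E[X | tails] = (10+10)/2 = 10.
By the law of total expectation,
E[X] = (1/2)·(42/5) + (1/2)·(10) = 46/5.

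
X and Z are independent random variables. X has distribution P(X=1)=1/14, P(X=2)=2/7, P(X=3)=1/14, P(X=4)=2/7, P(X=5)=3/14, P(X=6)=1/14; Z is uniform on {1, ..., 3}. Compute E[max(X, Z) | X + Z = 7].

37/8

P(X + Z = 7) = 4/21.
Summing max(X,Z)·P(x,y) over outcomes with X + Z = 7 gives 37/42.
E[max(X, Z) | X + Z = 7] = (37/42) / (4/21) = 37/8.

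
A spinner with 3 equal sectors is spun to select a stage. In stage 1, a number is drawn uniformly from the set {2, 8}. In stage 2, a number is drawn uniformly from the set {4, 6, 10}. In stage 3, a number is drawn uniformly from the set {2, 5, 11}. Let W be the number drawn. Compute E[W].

53/9

E[W | stage 1] = (2+8)/2 = 5.
E[W | stage 2] = (4+6+10)/3 = 20/3.
E[W | stage 3] = (2+5+11)/3 = 6.
By the law of total expectation,
E[W] = (1/3)·(5) + (1/3)·(20/3) + (1/3)·(6) = 53/9.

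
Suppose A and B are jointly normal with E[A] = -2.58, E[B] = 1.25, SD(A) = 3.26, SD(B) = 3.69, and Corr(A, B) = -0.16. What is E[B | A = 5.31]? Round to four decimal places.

-0.1789

E[B | A=x] = μ_B + ρ(σ_B/σ_A)(x − μ_A) for jointly normal variables.
E[B | A=5.31] = 1.25 + (-0.16)·(3.69/3.26)·(5.31 − (-2.58)) = 1.25 + (-0.1811)·(7.89) = -0.1789.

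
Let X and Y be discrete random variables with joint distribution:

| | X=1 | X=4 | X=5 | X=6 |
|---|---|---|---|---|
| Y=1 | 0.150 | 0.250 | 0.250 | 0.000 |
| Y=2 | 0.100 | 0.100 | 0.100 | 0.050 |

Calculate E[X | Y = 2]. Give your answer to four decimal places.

3.7143

P(Y = 2) = 0.350.
Summing X·P(X=x,Y=y) over the conditioning event gives 1.300.
E[X | Y = 2] = (1.300) / (0.350) = 3.7143.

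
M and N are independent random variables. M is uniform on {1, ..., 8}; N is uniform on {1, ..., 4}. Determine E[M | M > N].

P(M > N) = 11/16.
Summing M·P(x,y) over outcomes with M > N gives 31/8.
E[M | M > N] = (31/8) / (11/16) = 62/11.

62/11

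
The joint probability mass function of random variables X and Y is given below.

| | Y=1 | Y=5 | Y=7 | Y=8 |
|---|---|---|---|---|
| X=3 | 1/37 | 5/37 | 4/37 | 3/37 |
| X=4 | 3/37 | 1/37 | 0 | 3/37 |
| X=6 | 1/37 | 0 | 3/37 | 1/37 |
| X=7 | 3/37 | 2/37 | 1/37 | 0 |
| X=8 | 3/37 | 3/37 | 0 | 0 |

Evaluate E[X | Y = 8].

27/7

P(Y = 8) = 7/37.
Σ X·P over the event = 3·(3/37) + 4·(3/37) + 6·(1/37) = 27/37.
E[X | Y = 8] = (27/37) / (7/37) = 27/7.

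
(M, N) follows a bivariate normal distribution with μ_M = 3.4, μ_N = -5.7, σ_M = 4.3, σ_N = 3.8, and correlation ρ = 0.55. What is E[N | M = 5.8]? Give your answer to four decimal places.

The regression of N on M has slope ρ·σ_N/σ_M and passes through (μ_M, μ_N).
E[N | M=5.8] = -5.7 + (0.55)·(3.8/4.3)·(5.8 − (3.4)) = -5.7 + (0.48605)·(2.4) = -4.5335.

-4.5335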